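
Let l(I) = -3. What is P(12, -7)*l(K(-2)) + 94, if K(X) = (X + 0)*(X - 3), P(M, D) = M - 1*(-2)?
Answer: 52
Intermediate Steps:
P(M, D) = 2 + M (P(M, D) = M + 2 = 2 + M)
K(X) = X*(-3 + X)
P(12, -7)*l(K(-2)) + 94 = (2 + 12)*(-3) + 94 = 14*(-3) + 94 = -42 + 94 = 52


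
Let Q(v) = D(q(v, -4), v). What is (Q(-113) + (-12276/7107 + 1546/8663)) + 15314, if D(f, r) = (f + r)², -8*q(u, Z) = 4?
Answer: 2314519595807/82090588 ≈ 28195.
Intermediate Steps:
q(u, Z) = -½ (q(u, Z) = -⅛*4 = -½)
Q(v) = (-½ + v)²
(Q(-113) + (-12276/7107 + 1546/8663)) + 15314 = ((-1 + 2*(-113))²/4 + (-12276/7107 + 1546/8663)) + 15314 = ((-1 - 226)²/4 + (-12276*1/7107 + 1546*(1/8663))) + 15314 = ((¼)*(-227)² + (-4092/2369 + 1546/8663)) + 15314 = ((¼)*51529 - 31786522/20522647) + 15314 = (51529/4 - 31786522/20522647) + 15314 = 1057384331175/82090588 + 15314 = 2314519595807/82090588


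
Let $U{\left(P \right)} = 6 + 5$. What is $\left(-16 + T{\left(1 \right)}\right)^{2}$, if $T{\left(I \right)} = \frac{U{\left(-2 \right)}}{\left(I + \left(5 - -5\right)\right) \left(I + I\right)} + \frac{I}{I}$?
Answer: $\frac{841}{4} \approx 210.25$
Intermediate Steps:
$U{\left(P \right)} = 11$
$T{\left(I \right)} = 1 + \frac{11}{2 I \left(10 + I\right)}$ ($T{\left(I \right)} = \frac{11}{\left(I + \left(5 - -5\right)\right) \left(I + I\right)} + \frac{I}{I} = \frac{11}{\left(I + \left(5 + 5\right)\right) 2 I} + 1 = \frac{11}{\left(I + 10\right) 2 I} + 1 = \frac{11}{\left(10 + I\right) 2 I} + 1 = \frac{11}{2 I \left(10 + I\right)} + 1 = 1 + \frac{11}{2 I \left(10 + I\right)}$)
$\left(-16 + T{\left(1 \right)}\right)^{2} = \left(-16 + \frac{\frac{11}{2} + 1^{2} + 10 \cdot 1}{1 \left(10 + 1\right)}\right)^{2} = \left(-16 + 1 \cdot \frac{1}{11} \left(\frac{11}{2} + 1 + 10\right)\right)^{2} = \left(-16 + 1 \cdot \frac{1}{11} \cdot \frac{33}{2}\right)^{2} = \left(-16 + \frac{3}{2}\right)^{2} = \left(- \frac{29}{2}\right)^{2} = \frac{841}{4}$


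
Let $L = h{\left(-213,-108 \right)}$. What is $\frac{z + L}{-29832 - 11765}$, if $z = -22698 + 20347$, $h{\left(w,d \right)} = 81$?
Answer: $\frac{2270}{41597} \approx 0.054571$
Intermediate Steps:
$L = 81$
$z = -2351$
$\frac{z + L}{-29832 - 11765} = \frac{-2351 + 81}{-29832 - 11765} = - \frac{2270}{-41597} = \left(-2270\right) \left(- \frac{1}{41597}\right) = \frac{2270}{41597}$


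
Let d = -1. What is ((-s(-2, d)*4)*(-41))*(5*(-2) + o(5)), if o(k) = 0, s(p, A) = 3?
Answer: -4920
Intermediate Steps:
((-s(-2, d)*4)*(-41))*(5*(-2) + o(5)) = ((-1*3*4)*(-41))*(5*(-2) + 0) = (-3*4*(-41))*(-10 + 0) = -12*(-41)*(-10) = 492*(-10) = -4920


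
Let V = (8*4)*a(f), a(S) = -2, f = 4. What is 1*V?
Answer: -64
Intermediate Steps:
V = -64 (V = (8*4)*(-2) = 32*(-2) = -64)
1*V = 1*(-64) = -64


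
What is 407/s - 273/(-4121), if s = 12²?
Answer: 132043/45648 ≈ 2.8926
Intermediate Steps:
s = 144
407/s - 273/(-4121) = 407/144 - 273/(-4121) = 407*(1/144) - 273*(-1/4121) = 407/144 + 21/317 = 132043/45648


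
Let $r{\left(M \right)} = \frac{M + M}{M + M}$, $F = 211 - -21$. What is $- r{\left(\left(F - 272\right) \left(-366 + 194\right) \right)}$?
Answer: $-1$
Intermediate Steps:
$F = 232$ ($F = 211 + 21 = 232$)
$r{\left(M \right)} = 1$ ($r{\left(M \right)} = \frac{2 M}{2 M} = 2 M \frac{1}{2 M} = 1$)
$- r{\left(\left(F - 272\right) \left(-366 + 194\right) \right)} = \left(-1\right) 1 = -1$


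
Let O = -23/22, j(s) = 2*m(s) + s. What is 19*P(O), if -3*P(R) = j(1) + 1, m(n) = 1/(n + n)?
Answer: -19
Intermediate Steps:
m(n) = 1/(2*n)
j(s) = s + 1/s (j(s) = 2*(1/(2*s)) + s = 1/s + s = s + 1/s)
O = -23/22 (O = -23*1/22 = -23/22 ≈ -1.0455)
P(R) = -1 (P(R) = -((1 + 1/1) + 1)/3 = -((1 + 1) + 1)/3 = -(2 + 1)/3 = -⅓*3 = -1)
19*P(O) = 19*(-1) = -19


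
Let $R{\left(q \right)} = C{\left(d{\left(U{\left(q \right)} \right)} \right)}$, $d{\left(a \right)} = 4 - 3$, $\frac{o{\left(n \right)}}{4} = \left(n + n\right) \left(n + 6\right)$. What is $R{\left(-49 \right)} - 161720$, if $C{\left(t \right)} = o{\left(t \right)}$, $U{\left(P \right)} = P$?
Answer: $-161664$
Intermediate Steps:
$o{\left(n \right)} = 8 n \left(6 + n\right)$ ($o{\left(n \right)} = 4 \left(n + n\right) \left(n + 6\right) = 4 \cdot 2 n \left(6 + n\right) = 8 n \left(6 + n\right)$)
$d{\left(a \right)} = 1$
$C{\left(t \right)} = 8 t \left(6 + t\right)$
$R{\left(q \right)} = 56$ ($R{\left(q \right)} = 8 \cdot 1 \left(6 + 1\right) = 8 \cdot 1 \cdot 7 = 56$)
$R{\left(-49 \right)} - 161720 = 56 - 161720 = -161664$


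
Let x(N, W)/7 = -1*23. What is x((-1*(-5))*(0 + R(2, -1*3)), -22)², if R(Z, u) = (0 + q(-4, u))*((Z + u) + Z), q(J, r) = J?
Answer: 25921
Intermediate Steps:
R(Z, u) = -8*Z - 4*u (R(Z, u) = (0 - 4)*((Z + u) + Z) = -4*(u + 2*Z) = -8*Z - 4*u)
x(N, W) = -161 (x(N, W) = 7*(-1*23) = 7*(-23) = -161)
x((-1*(-5))*(0 + R(2, -1*3)), -22)² = (-161)² = 25921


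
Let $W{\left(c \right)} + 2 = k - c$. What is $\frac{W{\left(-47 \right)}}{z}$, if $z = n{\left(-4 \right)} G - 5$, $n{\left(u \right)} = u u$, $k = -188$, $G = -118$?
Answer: $\frac{143}{1893} \approx 0.075541$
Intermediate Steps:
$n{\left(u \right)} = u^{2}$
$z = -1893$ ($z = \left(-4\right)^{2} \left(-118\right) - 5 = 16 \left(-118\right) - 5 = -1888 - 5 = -1893$)
$W{\left(c \right)} = -190 - c$ ($W{\left(c \right)} = -2 - \left(188 + c\right) = -190 - c$)
$\frac{W{\left(-47 \right)}}{z} = \frac{-190 - -47}{-1893} = \left(-190 + 47\right) \left(- \frac{1}{1893}\right) = \left(-143\right) \left(- \frac{1}{1893}\right) = \frac{143}{1893}$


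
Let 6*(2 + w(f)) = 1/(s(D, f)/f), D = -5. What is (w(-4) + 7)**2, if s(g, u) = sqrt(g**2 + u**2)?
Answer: 9229/369 - 20*sqrt(41)/123 ≈ 23.970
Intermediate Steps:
w(f) = -2 + f/(6*sqrt(25 + f**2)) (w(f) = -2 + 1/(6*((sqrt((-5)**2 + f**2)/f))) = -2 + 1/(6*((sqrt(25 + f**2)/f))) = -2 + (f/sqrt(25 + f**2))/6 = -2 + f/(6*sqrt(25 + f**2)))
(w(-4) + 7)**2 = ((-2 + (1/6)*(-4)/sqrt(25 + (-4)**2)) + 7)**2 = ((-2 + (1/6)*(-4)/sqrt(25 + 16)) + 7)**2 = ((-2 + (1/6)*(-4)/sqrt(41)) + 7)**2 = ((-2 + (1/6)*(-4)*(sqrt(41)/41)) + 7)**2 = ((-2 - 2*sqrt(41)/123) + 7)**2 = (5 - 2*sqrt(41)/123)**2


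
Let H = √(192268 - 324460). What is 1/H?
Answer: -I*√102/3672 ≈ -0.0027504*I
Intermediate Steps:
H = 36*I*√102 (H = √(-132192) = 36*I*√102 ≈ 363.58*I)
1/H = 1/(36*I*√102) = -I*√102/3672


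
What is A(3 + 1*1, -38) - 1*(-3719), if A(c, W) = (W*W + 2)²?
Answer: 2094635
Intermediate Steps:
A(c, W) = (2 + W²)² (A(c, W) = (W² + 2)² = (2 + W²)²)
A(3 + 1*1, -38) - 1*(-3719) = (2 + (-38)²)² - 1*(-3719) = (2 + 1444)² + 3719 = 1446² + 3719 = 2090916 + 3719 = 2094635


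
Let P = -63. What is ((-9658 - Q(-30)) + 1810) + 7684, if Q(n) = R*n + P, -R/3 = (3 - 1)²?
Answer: -461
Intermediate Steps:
R = -12 (R = -3*(3 - 1)² = -3*2² = -3*4 = -12)
Q(n) = -63 - 12*n (Q(n) = -12*n - 63 = -63 - 12*n)
((-9658 - Q(-30)) + 1810) + 7684 = ((-9658 - (-63 - 12*(-30))) + 1810) + 7684 = ((-9658 - (-63 + 360)) + 1810) + 7684 = ((-9658 - 1*297) + 1810) + 7684 = ((-9658 - 297) + 1810) + 7684 = (-9955 + 1810) + 7684 = -8145 + 7684 = -461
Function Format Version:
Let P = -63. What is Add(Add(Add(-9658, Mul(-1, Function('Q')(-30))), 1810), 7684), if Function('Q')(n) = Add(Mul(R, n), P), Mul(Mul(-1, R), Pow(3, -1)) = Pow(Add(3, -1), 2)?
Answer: -461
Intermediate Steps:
R = -12 (R = Mul(-3, Pow(Add(3, -1), 2)) = Mul(-3, Pow(2, 2)) = Mul(-3, 4) = -12)
Function('Q')(n) = Add(-63, Mul(-12, n)) (Function('Q')(n) = Add(Mul(-12, n), -63) = Add(-63, Mul(-12, n)))
Add(Add(Add(-9658, Mul(-1, Function('Q')(-30))), 1810), 7684) = Add(Add(Add(-9658, Mul(-1, Add(-63, Mul(-12, -30)))), 1810), 7684) = Add(Add(Add(-9658, Mul(-1, Add(-63, 360))), 1810), 7684) = Add(Add(Add(-9658, Mul(-1, 297)), 1810), 7684) = Add(Add(Add(-9658, -297), 1810), 7684) = Add(Add(-9955, 1810), 7684) = Add(-8145, 7684) = -461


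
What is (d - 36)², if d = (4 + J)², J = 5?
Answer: 2025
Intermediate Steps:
d = 81 (d = (4 + 5)² = 9² = 81)
(d - 36)² = (81 - 36)² = 45² = 2025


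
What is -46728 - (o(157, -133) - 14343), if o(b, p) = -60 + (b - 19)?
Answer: -32463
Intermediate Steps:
o(b, p) = -79 + b (o(b, p) = -60 + (-19 + b) = -79 + b)
-46728 - (o(157, -133) - 14343) = -46728 - ((-79 + 157) - 14343) = -46728 - (78 - 14343) = -46728 - 1*(-14265) = -46728 + 14265 = -32463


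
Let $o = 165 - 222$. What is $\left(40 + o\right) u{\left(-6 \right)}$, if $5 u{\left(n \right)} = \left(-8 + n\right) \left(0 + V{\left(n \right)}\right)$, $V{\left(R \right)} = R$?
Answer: $- \frac{1428}{5} \approx -285.6$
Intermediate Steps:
$o = -57$
$u{\left(n \right)} = \frac{n \left(-8 + n\right)}{5}$ ($u{\left(n \right)} = \frac{\left(-8 + n\right) \left(0 + n\right)}{5} = \frac{\left(-8 + n\right) n}{5} = \frac{n \left(-8 + n\right)}{5}$)
$\left(40 + o\right) u{\left(-6 \right)} = \left(40 - 57\right) \frac{1}{5} \left(-6\right) \left(-8 - 6\right) = - 17 \cdot \frac{1}{5} \left(-6\right) \left(-14\right) = \left(-17\right) \frac{84}{5} = - \frac{1428}{5}$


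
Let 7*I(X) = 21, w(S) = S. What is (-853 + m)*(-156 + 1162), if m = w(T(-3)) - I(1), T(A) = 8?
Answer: -853088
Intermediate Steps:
I(X) = 3 (I(X) = (⅐)*21 = 3)
m = 5 (m = 8 - 1*3 = 8 - 3 = 5)
(-853 + m)*(-156 + 1162) = (-853 + 5)*(-156 + 1162) = -848*1006 = -853088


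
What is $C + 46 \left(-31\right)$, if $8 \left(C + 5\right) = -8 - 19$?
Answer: $- \frac{11475}{8} \approx -1434.4$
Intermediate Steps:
$C = - \frac{67}{8}$ ($C = -5 + \frac{-8 - 19}{8} = -5 + \frac{1}{8} \left(-27\right) = -5 - \frac{27}{8} = - \frac{67}{8} \approx -8.375$)
$C + 46 \left(-31\right) = - \frac{67}{8} + 46 \left(-31\right) = - \frac{67}{8} - 1426 = - \frac{11475}{8}$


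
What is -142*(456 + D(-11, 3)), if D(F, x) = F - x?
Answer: -62764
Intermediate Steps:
-142*(456 + D(-11, 3)) = -142*(456 + (-11 - 1*3)) = -142*(456 + (-11 - 3)) = -142*(456 - 14) = -142*442 = -62764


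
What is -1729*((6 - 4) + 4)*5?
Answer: -51870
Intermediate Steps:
-1729*((6 - 4) + 4)*5 = -1729*(2 + 4)*5 = -1729*6*5 = -1729*30 = -247*210 = -51870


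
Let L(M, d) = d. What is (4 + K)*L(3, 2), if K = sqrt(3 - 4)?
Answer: 8 + 2*I ≈ 8.0 + 2.0*I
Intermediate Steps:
K = I (K = sqrt(-1) = I ≈ 1.0*I)
(4 + K)*L(3, 2) = (4 + I)*2 = 8 + 2*I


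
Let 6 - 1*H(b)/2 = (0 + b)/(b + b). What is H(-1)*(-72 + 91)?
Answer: 209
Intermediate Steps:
H(b) = 11 (H(b) = 12 - 2*(0 + b)/(b + b) = 12 - 2*b/(2*b) = 12 - 2*b*1/(2*b) = 12 - 2*½ = 12 - 1 = 11)
H(-1)*(-72 + 91) = 11*(-72 + 91) = 11*19 = 209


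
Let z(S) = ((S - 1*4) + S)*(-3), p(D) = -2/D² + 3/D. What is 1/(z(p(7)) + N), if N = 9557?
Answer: 49/468767 ≈ 0.00010453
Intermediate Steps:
p(D) = -2/D² + 3/D
z(S) = 12 - 6*S (z(S) = ((S - 4) + S)*(-3) = ((-4 + S) + S)*(-3) = (-4 + 2*S)*(-3) = 12 - 6*S)
1/(z(p(7)) + N) = 1/((12 - 6*(-2 + 3*7)/7²) + 9557) = 1/((12 - 6*(-2 + 21)/49) + 9557) = 1/((12 - 6*19/49) + 9557) = 1/((12 - 114/49) + 9557) = 1/(474/49 + 9557) = 1/(468767/49) = 49/468767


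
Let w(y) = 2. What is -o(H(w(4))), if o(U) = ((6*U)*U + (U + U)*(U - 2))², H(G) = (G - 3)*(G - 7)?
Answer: -32400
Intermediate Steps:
H(G) = (-7 + G)*(-3 + G) (H(G) = (-3 + G)*(-7 + G) = (-7 + G)*(-3 + G))
o(U) = (6*U² + 2*U*(-2 + U))² (o(U) = (6*U² + (2*U)*(-2 + U))² = (6*U² + 2*U*(-2 + U))²)
-o(H(w(4))) = -16*(21 + 2² - 10*2)²*(-1 + 2*(21 + 2² - 10*2))² = -16*(21 + 4 - 20)²*(-1 + 2*(21 + 4 - 20))² = -16*5²*(-1 + 2*5)² = -16*25*(-1 + 10)² = -16*25*9² = -16*25*81 = -1*32400 = -32400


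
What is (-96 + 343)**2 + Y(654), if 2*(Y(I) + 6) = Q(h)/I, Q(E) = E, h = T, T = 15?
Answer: 26597313/436 ≈ 61003.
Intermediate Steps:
h = 15
Y(I) = -6 + 15/(2*I) (Y(I) = -6 + (15/I)/2 = -6 + 15/(2*I))
(-96 + 343)**2 + Y(654) = (-96 + 343)**2 + (-6 + (15/2)/654) = 247**2 + (-6 + (15/2)*(1/654)) = 61009 + (-6 + 5/436) = 61009 - 2611/436 = 26597313/436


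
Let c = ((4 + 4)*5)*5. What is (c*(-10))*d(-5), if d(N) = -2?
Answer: 4000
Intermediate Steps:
c = 200 (c = (8*5)*5 = 40*5 = 200)
(c*(-10))*d(-5) = (200*(-10))*(-2) = -2000*(-2) = 4000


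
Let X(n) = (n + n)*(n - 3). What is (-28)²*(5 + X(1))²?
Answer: 784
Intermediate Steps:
X(n) = 2*n*(-3 + n) (X(n) = (2*n)*(-3 + n) = 2*n*(-3 + n))
(-28)²*(5 + X(1))² = (-28)²*(5 + 2*1*(-3 + 1))² = 784*(5 + 2*1*(-2))² = 784*(5 - 4)² = 784*1² = 784*1 = 784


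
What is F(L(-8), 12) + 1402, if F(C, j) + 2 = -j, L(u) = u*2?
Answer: 1388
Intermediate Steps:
L(u) = 2*u
F(C, j) = -2 - j
F(L(-8), 12) + 1402 = (-2 - 1*12) + 1402 = (-2 - 12) + 1402 = -14 + 1402 = 1388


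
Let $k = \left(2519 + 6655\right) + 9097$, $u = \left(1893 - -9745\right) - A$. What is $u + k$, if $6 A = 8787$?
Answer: $\frac{56889}{2} \approx 28445.0$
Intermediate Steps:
$A = \frac{2929}{2}$ ($A = \frac{1}{6} \cdot 8787 = \frac{2929}{2} \approx 1464.5$)
$u = \frac{20347}{2}$ ($u = \left(1893 - -9745\right) - \frac{2929}{2} = \left(1893 + 9745\right) - \frac{2929}{2} = 11638 - \frac{2929}{2} = \frac{20347}{2} \approx 10174.0$)
$k = 18271$ ($k = 9174 + 9097 = 18271$)
$u + k = \frac{20347}{2} + 18271 = \frac{56889}{2}$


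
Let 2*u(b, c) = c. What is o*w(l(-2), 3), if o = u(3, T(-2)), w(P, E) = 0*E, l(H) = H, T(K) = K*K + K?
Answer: 0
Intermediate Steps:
T(K) = K + K**2 (T(K) = K**2 + K = K + K**2)
u(b, c) = c/2
w(P, E) = 0
o = 1 (o = (-2*(1 - 2))/2 = (-2*(-1))/2 = (1/2)*2 = 1)
o*w(l(-2), 3) = 1*0 = 0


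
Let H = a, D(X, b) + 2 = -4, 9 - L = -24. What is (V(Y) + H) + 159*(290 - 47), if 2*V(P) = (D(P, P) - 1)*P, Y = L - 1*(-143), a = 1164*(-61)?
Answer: -32983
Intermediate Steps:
L = 33 (L = 9 - 1*(-24) = 9 + 24 = 33)
D(X, b) = -6 (D(X, b) = -2 - 4 = -6)
a = -71004
H = -71004
Y = 176 (Y = 33 - 1*(-143) = 33 + 143 = 176)
V(P) = -7*P/2 (V(P) = ((-6 - 1)*P)/2 = (-7*P)/2 = -7*P/2)
(V(Y) + H) + 159*(290 - 47) = (-7/2*176 - 71004) + 159*(290 - 47) = (-616 - 71004) + 159*243 = -71620 + 38637 = -32983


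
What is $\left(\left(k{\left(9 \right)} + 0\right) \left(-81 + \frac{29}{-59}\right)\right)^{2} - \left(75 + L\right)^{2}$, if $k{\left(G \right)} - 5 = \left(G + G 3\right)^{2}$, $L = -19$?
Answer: $\frac{39127616206848}{3481} \approx 1.124 \cdot 10^{10}$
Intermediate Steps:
$k{\left(G \right)} = 5 + 16 G^{2}$ ($k{\left(G \right)} = 5 + \left(G + G 3\right)^{2} = 5 + \left(G + 3 G\right)^{2} = 5 + \left(4 G\right)^{2} = 5 + 16 G^{2}$)
$\left(\left(k{\left(9 \right)} + 0\right) \left(-81 + \frac{29}{-59}\right)\right)^{2} - \left(75 + L\right)^{2} = \left(\left(\left(5 + 16 \cdot 9^{2}\right) + 0\right) \left(-81 + \frac{29}{-59}\right)\right)^{2} - \left(75 - 19\right)^{2} = \left(\left(\left(5 + 16 \cdot 81\right) + 0\right) \left(-81 + 29 \left(- \frac{1}{59}\right)\right)\right)^{2} - 56^{2} = \left(\left(\left(5 + 1296\right) + 0\right) \left(-81 - \frac{29}{59}\right)\right)^{2} - 3136 = \left(\left(1301 + 0\right) \left(- \frac{4808}{59}\right)\right)^{2} - 3136 = \left(1301 \left(- \frac{4808}{59}\right)\right)^{2} - 3136 = \left(- \frac{6255208}{59}\right)^{2} - 3136 = \frac{39127627123264}{3481} - 3136 = \frac{39127616206848}{3481}$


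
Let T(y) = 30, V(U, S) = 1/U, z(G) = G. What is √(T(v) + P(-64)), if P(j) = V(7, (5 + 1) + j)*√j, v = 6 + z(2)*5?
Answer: √(1470 + 56*I)/7 ≈ 5.4782 + 0.10431*I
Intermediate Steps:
v = 16 (v = 6 + 2*5 = 6 + 10 = 16)
P(j) = √j/7
√(T(v) + P(-64)) = √(30 + √(-64)/7) = √(30 + (8*I)/7) = √(30 + 8*I/7)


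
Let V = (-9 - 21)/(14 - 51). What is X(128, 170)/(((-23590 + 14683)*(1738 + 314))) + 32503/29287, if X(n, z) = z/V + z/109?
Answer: 194256467425507/175037639776236 ≈ 1.1098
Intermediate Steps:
V = 30/37 (V = -30/(-37) = -30*(-1/37) = 30/37 ≈ 0.81081)
X(n, z) = 4063*z/3270 (X(n, z) = z/(30/37) + z/109 = z*(37/30) + z*(1/109) = 37*z/30 + z/109 = 4063*z/3270)
X(128, 170)/(((-23590 + 14683)*(1738 + 314))) + 32503/29287 = ((4063/3270)*170)/(((-23590 + 14683)*(1738 + 314))) + 32503/29287 = 69071/(327*((-8907*2052))) + 32503*(1/29287) = (69071/327)/(-18277164) + 32503/29287 = (69071/327)*(-1/18277164) + 32503/29287 = -69071/5976632628 + 32503/29287 = 194256467425507/175037639776236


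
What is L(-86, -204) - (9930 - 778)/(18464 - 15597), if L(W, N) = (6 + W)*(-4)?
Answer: 908288/2867 ≈ 316.81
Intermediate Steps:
L(W, N) = -24 - 4*W
L(-86, -204) - (9930 - 778)/(18464 - 15597) = (-24 - 4*(-86)) - (9930 - 778)/(18464 - 15597) = (-24 + 344) - 9152/2867 = 320 - 9152/2867 = 908288/2867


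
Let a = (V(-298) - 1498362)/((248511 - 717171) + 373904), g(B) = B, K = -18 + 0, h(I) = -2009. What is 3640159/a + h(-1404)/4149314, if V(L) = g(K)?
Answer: 1619015879953279/7033087230 ≈ 2.3020e+5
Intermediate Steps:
K = -18
V(L) = -18
a = 374595/23689 (a = (-18 - 1498362)/((248511 - 717171) + 373904) = -1498380/(-468660 + 373904) = -1498380/(-94756) = -1498380*(-1/94756) = 374595/23689 ≈ 15.813)
3640159/a + h(-1404)/4149314 = 3640159/(374595/23689) - 2009/4149314 = 3640159*(23689/374595) - 2009*1/4149314 = 5072454503/22035 - 2009/4149314 = 1619015879953279/7033087230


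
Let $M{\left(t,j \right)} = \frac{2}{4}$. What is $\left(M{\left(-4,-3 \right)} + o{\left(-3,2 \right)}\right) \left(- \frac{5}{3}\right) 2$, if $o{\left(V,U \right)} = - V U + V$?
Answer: $- \frac{35}{3} \approx -11.667$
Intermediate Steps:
$M{\left(t,j \right)} = \frac{1}{2}$ ($M{\left(t,j \right)} = 2 \cdot \frac{1}{4} = \frac{1}{2}$)
$o{\left(V,U \right)} = V - U V$ ($o{\left(V,U \right)} = - U V + V = V - U V$)
$\left(M{\left(-4,-3 \right)} + o{\left(-3,2 \right)}\right) \left(- \frac{5}{3}\right) 2 = \left(\frac{1}{2} - 3 \left(1 - 2\right)\right) \left(- \frac{5}{3}\right) 2 = \left(\frac{1}{2} - 3 \left(1 - 2\right)\right) \left(\left(-5\right) \frac{1}{3}\right) 2 = \left(\frac{1}{2} - -3\right) \left(- \frac{5}{3}\right) 2 = \left(\frac{1}{2} + 3\right) \left(- \frac{5}{3}\right) 2 = \frac{7}{2} \left(- \frac{5}{3}\right) 2 = \left(- \frac{35}{6}\right) 2 = - \frac{35}{3}$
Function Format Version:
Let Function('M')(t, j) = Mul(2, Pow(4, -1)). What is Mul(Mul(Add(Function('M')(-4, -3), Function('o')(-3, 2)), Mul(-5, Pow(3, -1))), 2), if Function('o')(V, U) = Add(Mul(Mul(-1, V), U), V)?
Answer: Rational(-35, 3) ≈ -11.667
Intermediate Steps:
Function('M')(t, j) = Rational(1, 2) (Function('M')(t, j) = Mul(2, Rational(1, 4)) = Rational(1, 2))
Function('o')(V, U) = Add(V, Mul(-1, U, V)) (Function('o')(V, U) = Add(Mul(-1, U, V), V) = Add(V, Mul(-1, U, V)))
Mul(Mul(Add(Function('M')(-4, -3), Function('o')(-3, 2)), Mul(-5, Pow(3, -1))), 2) = Mul(Mul(Add(Rational(1, 2), Mul(-3, Add(1, Mul(-1, 2)))), Mul(-5, Pow(3, -1))), 2) = Mul(Mul(Add(Rational(1, 2), Mul(-3, Add(1, -2))), Mul(-5, Rational(1, 3))), 2) = Mul(Mul(Add(Rational(1, 2), Mul(-3, -1)), Rational(-5, 3)), 2) = Mul(Mul(Add(Rational(1, 2), 3), Rational(-5, 3)), 2) = Mul(Mul(Rational(7, 2), Rational(-5, 3)), 2) = Mul(Rational(-35, 6), 2) = Rational(-35, 3)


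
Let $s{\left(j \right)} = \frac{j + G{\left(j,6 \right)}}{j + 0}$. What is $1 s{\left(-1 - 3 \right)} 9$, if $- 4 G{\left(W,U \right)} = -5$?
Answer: $\frac{99}{16} \approx 6.1875$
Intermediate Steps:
$G{\left(W,U \right)} = \frac{5}{4}$ ($G{\left(W,U \right)} = \left(- \frac{1}{4}\right) \left(-5\right) = \frac{5}{4}$)
$s{\left(j \right)} = \frac{\frac{5}{4} + j}{j}$ ($s{\left(j \right)} = \frac{j + \frac{5}{4}}{j + 0} = \frac{\frac{5}{4} + j}{j}$)
$1 s{\left(-1 - 3 \right)} 9 = 1 \frac{\frac{5}{4} - 4}{-1 - 3} \cdot 9 = 1 \frac{\frac{5}{4} - 4}{-4} \cdot 9 = 1 \left(\left(- \frac{1}{4}\right) \left(- \frac{11}{4}\right)\right) 9 = 1 \cdot \frac{11}{16} \cdot 9 = \frac{11}{16} \cdot 9 = \frac{99}{16}$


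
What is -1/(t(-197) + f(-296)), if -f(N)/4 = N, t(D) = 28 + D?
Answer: -1/1015 ≈ -0.00098522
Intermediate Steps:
f(N) = -4*N
-1/(t(-197) + f(-296)) = -1/((28 - 197) - 4*(-296)) = -1/(-169 + 1184) = -1/1015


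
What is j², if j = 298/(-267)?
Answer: 88804/71289 ≈ 1.2457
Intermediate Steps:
j = -298/267 (j = 298*(-1/267) = -298/267 ≈ -1.1161)
j² = (-298/267)² = 88804/71289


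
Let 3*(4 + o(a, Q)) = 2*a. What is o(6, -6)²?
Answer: 0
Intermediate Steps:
o(a, Q) = -4 + 2*a/3 (o(a, Q) = -4 + (2*a)/3 = -4 + 2*a/3)
o(6, -6)² = (-4 + (⅔)*6)² = (-4 + 4)² = 0² = 0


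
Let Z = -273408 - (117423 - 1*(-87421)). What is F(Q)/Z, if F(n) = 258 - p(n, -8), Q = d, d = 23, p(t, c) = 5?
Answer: -253/478252 ≈ -0.00052901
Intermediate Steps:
Q = 23
F(n) = 253 (F(n) = 258 - 1*5 = 258 - 5 = 253)
Z = -478252 (Z = -273408 - (117423 + 87421) = -273408 - 1*204844 = -273408 - 204844 = -478252)
F(Q)/Z = 253/(-478252) = 253*(-1/478252) = -253/478252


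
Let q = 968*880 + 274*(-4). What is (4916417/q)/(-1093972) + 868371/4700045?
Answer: 10495599982044319/56808901588893280 ≈ 0.18475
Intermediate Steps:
q = 850744 (q = 851840 - 1096 = 850744)
(4916417/q)/(-1093972) + 868371/4700045 = (4916417/850744)/(-1093972) + 868371/4700045 = (4916417*(1/850744))*(-1/1093972) + 868371*(1/4700045) = (4916417/850744)*(-1/1093972) + 124053/671435 = -446947/84608192288 + 124053/671435 = 10495599982044319/56808901588893280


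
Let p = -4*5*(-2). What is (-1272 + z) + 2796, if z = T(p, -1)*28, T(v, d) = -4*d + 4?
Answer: 1748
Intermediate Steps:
p = 40 (p = -20*(-2) = 40)
T(v, d) = 4 - 4*d
z = 224 (z = (4 - 4*(-1))*28 = (4 + 4)*28 = 8*28 = 224)
(-1272 + z) + 2796 = (-1272 + 224) + 2796 = -1048 + 2796 = 1748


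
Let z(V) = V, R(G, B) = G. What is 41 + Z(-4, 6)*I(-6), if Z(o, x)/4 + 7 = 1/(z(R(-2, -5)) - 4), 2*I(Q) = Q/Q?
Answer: 80/3 ≈ 26.667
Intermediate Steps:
I(Q) = 1/2 (I(Q) = (Q/Q)/2 = (1/2)*1 = 1/2)
Z(o, x) = -86/3 (Z(o, x) = -28 + 4/(-2 - 4) = -28 + 4/(-6) = -28 + 4*(-1/6) = -28 - 2/3 = -86/3)
41 + Z(-4, 6)*I(-6) = 41 - 86/3*1/2 = 41 - 43/3 = 80/3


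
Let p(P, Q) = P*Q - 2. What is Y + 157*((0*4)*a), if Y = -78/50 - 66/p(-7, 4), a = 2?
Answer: 16/25 ≈ 0.64000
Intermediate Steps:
p(P, Q) = -2 + P*Q
Y = 16/25 (Y = -78/50 - 66/(-2 - 7*4) = -78*1/50 - 66/(-2 - 28) = -39/25 - 66/(-30) = -39/25 - 66*(-1/30) = -39/25 + 11/5 = 16/25 ≈ 0.64000)
Y + 157*((0*4)*a) = 16/25 + 157*((0*4)*2) = 16/25 + 157*(0*2) = 16/25 + 157*0 = 16/25 + 0 = 16/25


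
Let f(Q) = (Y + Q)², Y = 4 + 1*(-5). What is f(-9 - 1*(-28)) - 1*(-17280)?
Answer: 17604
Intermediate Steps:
Y = -1 (Y = 4 - 5 = -1)
f(Q) = (-1 + Q)²
f(-9 - 1*(-28)) - 1*(-17280) = (-1 + (-9 - 1*(-28)))² - 1*(-17280) = (-1 + (-9 + 28))² + 17280 = (-1 + 19)² + 17280 = 18² + 17280 = 324 + 17280 = 17604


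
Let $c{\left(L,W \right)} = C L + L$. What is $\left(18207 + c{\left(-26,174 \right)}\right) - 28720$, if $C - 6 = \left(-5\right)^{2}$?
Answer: $-11345$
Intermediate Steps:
$C = 31$ ($C = 6 + \left(-5\right)^{2} = 6 + 25 = 31$)
$c{\left(L,W \right)} = 32 L$ ($c{\left(L,W \right)} = 31 L + L = 32 L$)
$\left(18207 + c{\left(-26,174 \right)}\right) - 28720 = \left(18207 + 32 \left(-26\right)\right) - 28720 = \left(18207 - 832\right) - 28720 = 17375 - 28720 = -11345$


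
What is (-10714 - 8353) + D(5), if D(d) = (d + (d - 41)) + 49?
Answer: -19049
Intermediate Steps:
D(d) = 8 + 2*d (D(d) = (d + (-41 + d)) + 49 = (-41 + 2*d) + 49 = 8 + 2*d)
(-10714 - 8353) + D(5) = (-10714 - 8353) + (8 + 2*5) = -19067 + (8 + 10) = -19067 + 18 = -19049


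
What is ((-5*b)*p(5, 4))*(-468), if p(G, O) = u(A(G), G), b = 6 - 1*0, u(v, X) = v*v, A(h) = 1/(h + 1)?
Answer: 390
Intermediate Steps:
A(h) = 1/(1 + h)
u(v, X) = v²
b = 6 (b = 6 + 0 = 6)
p(G, O) = (1 + G)⁻² (p(G, O) = (1/(1 + G))² = (1 + G)⁻²)
((-5*b)*p(5, 4))*(-468) = ((-5*6)/(1 + 5)²)*(-468) = -30/6²*(-468) = -30*1/36*(-468) = -⅚*(-468) = 390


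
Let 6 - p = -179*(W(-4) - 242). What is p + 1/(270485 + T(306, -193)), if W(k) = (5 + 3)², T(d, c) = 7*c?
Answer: -8573532703/269134 ≈ -31856.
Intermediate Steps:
W(k) = 64 (W(k) = 8² = 64)
p = -31856 (p = 6 - (-179)*(64 - 242) = 6 - (-179)*(-178) = 6 - 1*31862 = 6 - 31862 = -31856)
p + 1/(270485 + T(306, -193)) = -31856 + 1/(270485 + 7*(-193)) = -31856 + 1/(270485 - 1351) = -31856 + 1/269134 = -8573532703/269134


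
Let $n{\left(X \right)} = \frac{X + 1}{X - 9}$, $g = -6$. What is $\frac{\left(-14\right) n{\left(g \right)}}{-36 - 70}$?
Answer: $\frac{7}{159} \approx 0.044025$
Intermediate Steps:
$n{\left(X \right)} = \frac{1 + X}{-9 + X}$
$\frac{\left(-14\right) n{\left(g \right)}}{-36 - 70} = \frac{\left(-14\right) \frac{1 - 6}{-9 - 6}}{-36 - 70} = \frac{\left(-14\right) \frac{1}{-15} \left(-5\right)}{-106} = - 14 \left(\left(- \frac{1}{15}\right) \left(-5\right)\right) \left(- \frac{1}{106}\right) = \left(-14\right) \frac{1}{3} \left(- \frac{1}{106}\right) = \left(- \frac{14}{3}\right) \left(- \frac{1}{106}\right) = \frac{7}{159}$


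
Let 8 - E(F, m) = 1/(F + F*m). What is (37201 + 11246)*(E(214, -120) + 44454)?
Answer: 7836435776853/3638 ≈ 2.1540e+9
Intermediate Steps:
E(F, m) = 8 - 1/(F + F*m)
(37201 + 11246)*(E(214, -120) + 44454) = (37201 + 11246)*((-1 + 8*214 + 8*214*(-120))/(214*(1 - 120)) + 44454) = 48447*((1/214)*(-1 + 1712 - 205440)/(-119) + 44454) = 48447*((1/214)*(-1/119)*(-203729) + 44454) = 48447*(203729/25466 + 44454) = 48447*(1132269293/25466) = 7836435776853/3638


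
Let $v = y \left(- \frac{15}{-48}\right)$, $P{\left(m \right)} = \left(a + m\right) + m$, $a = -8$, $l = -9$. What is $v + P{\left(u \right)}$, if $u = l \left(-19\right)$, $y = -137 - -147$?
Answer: $\frac{2697}{8} \approx 337.13$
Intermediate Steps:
$y = 10$ ($y = -137 + 147 = 10$)
$u = 171$ ($u = \left(-9\right) \left(-19\right) = 171$)
$P{\left(m \right)} = -8 + 2 m$ ($P{\left(m \right)} = \left(-8 + m\right) + m = -8 + 2 m$)
$v = \frac{25}{8}$ ($v = 10 \left(- \frac{15}{-48}\right) = 10 \left(\left(-15\right) \left(- \frac{1}{48}\right)\right) = 10 \cdot \frac{5}{16} = \frac{25}{8} \approx 3.125$)
$v + P{\left(u \right)} = \frac{25}{8} + \left(-8 + 2 \cdot 171\right) = \frac{25}{8} + \left(-8 + 342\right) = \frac{25}{8} + 334 = \frac{2697}{8}$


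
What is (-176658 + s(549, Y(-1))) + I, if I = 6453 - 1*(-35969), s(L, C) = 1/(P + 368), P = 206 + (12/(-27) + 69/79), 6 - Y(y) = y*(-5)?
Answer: -54824532173/408419 ≈ -1.3424e+5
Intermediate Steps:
Y(y) = 6 + 5*y (Y(y) = 6 - y*(-5) = 6 - (-5)*y = 6 + 5*y)
P = 146771/711 (P = 206 + (12*(-1/27) + 69*(1/79)) = 206 + (-4/9 + 69/79) = 206 + 305/711 = 146771/711 ≈ 206.43)
s(L, C) = 711/408419 (s(L, C) = 1/(146771/711 + 368) = 1/(408419/711) = 711/408419)
I = 42422 (I = 6453 + 35969 = 42422)
(-176658 + s(549, Y(-1))) + I = (-176658 + 711/408419) + 42422 = -72150482991/408419 + 42422 = -54824532173/408419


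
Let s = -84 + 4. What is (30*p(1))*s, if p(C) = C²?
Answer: -2400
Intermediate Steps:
s = -80
(30*p(1))*s = (30*1²)*(-80) = (30*1)*(-80) = 30*(-80) = -2400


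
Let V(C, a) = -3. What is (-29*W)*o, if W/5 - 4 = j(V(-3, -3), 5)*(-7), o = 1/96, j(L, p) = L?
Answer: -3625/96 ≈ -37.760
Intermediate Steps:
o = 1/96 ≈ 0.010417
W = 125 (W = 20 + 5*(-3*(-7)) = 20 + 5*21 = 20 + 105 = 125)
(-29*W)*o = -29*125*(1/96) = -3625*1/96 = -3625/96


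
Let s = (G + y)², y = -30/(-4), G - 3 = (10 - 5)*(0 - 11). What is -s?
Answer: -7921/4 ≈ -1980.3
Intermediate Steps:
G = -52 (G = 3 + (10 - 5)*(0 - 11) = 3 + 5*(-11) = 3 - 55 = -52)
y = 15/2 (y = -30*(-¼) = 15/2 ≈ 7.5000)
s = 7921/4 (s = (-52 + 15/2)² = (-89/2)² = 7921/4 ≈ 1980.3)
-s = -1*7921/4 = -7921/4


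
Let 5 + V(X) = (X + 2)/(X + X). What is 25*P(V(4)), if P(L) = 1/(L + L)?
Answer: -50/17 ≈ -2.9412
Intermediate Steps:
V(X) = -5 + (2 + X)/(2*X) (V(X) = -5 + (X + 2)/(X + X) = -5 + (2 + X)/((2*X)) = -5 + (2 + X)*(1/(2*X)) = -5 + (2 + X)/(2*X))
P(L) = 1/(2*L)
25*P(V(4)) = 25*(1/(2*(-9/2 + 1/4))) = 25*(1/(2*(-9/2 + ¼))) = 25*(1/(2*(-17/4))) = 25*((½)*(-4/17)) = 25*(-2/17) = -50/17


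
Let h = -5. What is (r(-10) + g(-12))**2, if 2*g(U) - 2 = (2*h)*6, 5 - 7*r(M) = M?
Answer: 35344/49 ≈ 721.31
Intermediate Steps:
r(M) = 5/7 - M/7
g(U) = -29 (g(U) = 1 + ((2*(-5))*6)/2 = 1 + (-10*6)/2 = 1 + (1/2)*(-60) = 1 - 30 = -29)
(r(-10) + g(-12))**2 = ((5/7 - 1/7*(-10)) - 29)**2 = ((5/7 + 10/7) - 29)**2 = (15/7 - 29)**2 = (-188/7)**2 = 35344/49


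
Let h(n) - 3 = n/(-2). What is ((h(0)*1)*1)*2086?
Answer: 6258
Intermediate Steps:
h(n) = 3 - n/2 (h(n) = 3 + n/(-2) = 3 + n*(-½) = 3 - n/2)
((h(0)*1)*1)*2086 = (((3 - ½*0)*1)*1)*2086 = (((3 + 0)*1)*1)*2086 = ((3*1)*1)*2086 = (3*1)*2086 = 3*2086 = 6258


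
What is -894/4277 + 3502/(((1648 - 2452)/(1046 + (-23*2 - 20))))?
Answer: -3669802924/859677 ≈ -4268.8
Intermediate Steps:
-894/4277 + 3502/(((1648 - 2452)/(1046 + (-23*2 - 20)))) = -894*1/4277 + 3502/((-804/(1046 + (-46 - 20)))) = -894/4277 + 3502/((-804/(1046 - 66))) = -894/4277 + 3502/((-804/980)) = -894/4277 + 3502/((-804*1/980)) = -894/4277 + 3502/(-201/245) = -894/4277 + 3502*(-245/201) = -894/4277 - 857990/201 = -3669802924/859677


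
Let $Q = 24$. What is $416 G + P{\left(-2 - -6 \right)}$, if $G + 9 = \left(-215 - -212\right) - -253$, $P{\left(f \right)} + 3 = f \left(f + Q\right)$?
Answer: $100365$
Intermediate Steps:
$P{\left(f \right)} = -3 + f \left(24 + f\right)$ ($P{\left(f \right)} = -3 + f \left(f + 24\right) = -3 + f \left(24 + f\right)$)
$G = 241$ ($G = -9 - -250 = -9 + \left(\left(-215 + 212\right) + 253\right) = -9 + \left(-3 + 253\right) = -9 + 250 = 241$)
$416 G + P{\left(-2 - -6 \right)} = 416 \cdot 241 + \left(-3 + \left(-2 - -6\right)^{2} + 24 \left(-2 - -6\right)\right) = 100256 + \left(-3 + \left(-2 + 6\right)^{2} + 24 \left(-2 + 6\right)\right) = 100256 + \left(-3 + 4^{2} + 24 \cdot 4\right) = 100256 + \left(-3 + 16 + 96\right) = 100256 + 109 = 100365$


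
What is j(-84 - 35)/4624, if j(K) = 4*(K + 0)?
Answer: -7/68 ≈ -0.10294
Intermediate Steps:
j(K) = 4*K
j(-84 - 35)/4624 = (4*(-84 - 35))/4624 = (4*(-119))*(1/4624) = -476*1/4624 = -7/68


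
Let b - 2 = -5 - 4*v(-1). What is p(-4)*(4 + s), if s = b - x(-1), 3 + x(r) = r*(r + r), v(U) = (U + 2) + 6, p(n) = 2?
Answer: -52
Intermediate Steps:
v(U) = 8 + U (v(U) = (2 + U) + 6 = 8 + U)
x(r) = -3 + 2*r² (x(r) = -3 + r*(r + r) = -3 + r*(2*r) = -3 + 2*r²)
b = -31 (b = 2 + (-5 - 4*(8 - 1)) = 2 + (-5 - 4*7) = 2 + (-5 - 28) = 2 - 33 = -31)
s = -30 (s = -31 - (-3 + 2*(-1)²) = -31 - (-3 + 2*1) = -31 - (-3 + 2) = -31 - 1*(-1) = -31 + 1 = -30)
p(-4)*(4 + s) = 2*(4 - 30) = 2*(-26) = -52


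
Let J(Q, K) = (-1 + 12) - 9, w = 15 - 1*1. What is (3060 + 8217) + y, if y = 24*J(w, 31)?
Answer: 11325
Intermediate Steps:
w = 14 (w = 15 - 1 = 14)
J(Q, K) = 2 (J(Q, K) = 11 - 9 = 2)
y = 48 (y = 24*2 = 48)
(3060 + 8217) + y = (3060 + 8217) + 48 = 11277 + 48 = 11325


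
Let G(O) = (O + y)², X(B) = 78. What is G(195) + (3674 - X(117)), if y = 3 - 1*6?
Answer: 40460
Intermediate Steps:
y = -3 (y = 3 - 6 = -3)
G(O) = (-3 + O)² (G(O) = (O - 3)² = (-3 + O)²)
G(195) + (3674 - X(117)) = (-3 + 195)² + (3674 - 1*78) = 192² + (3674 - 78) = 36864 + 3596 = 40460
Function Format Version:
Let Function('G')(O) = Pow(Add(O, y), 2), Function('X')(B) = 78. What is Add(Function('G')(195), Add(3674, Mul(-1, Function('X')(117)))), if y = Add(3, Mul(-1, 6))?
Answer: 40460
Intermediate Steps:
y = -3 (y = Add(3, -6) = -3)
Function('G')(O) = Pow(Add(-3, O), 2) (Function('G')(O) = Pow(Add(O, -3), 2) = Pow(Add(-3, O), 2))
Add(Function('G')(195), Add(3674, Mul(-1, Function('X')(117)))) = Add(Pow(Add(-3, 195), 2), Add(3674, Mul(-1, 78))) = Add(Pow(192, 2), Add(3674, -78)) = Add(36864, 3596) = 40460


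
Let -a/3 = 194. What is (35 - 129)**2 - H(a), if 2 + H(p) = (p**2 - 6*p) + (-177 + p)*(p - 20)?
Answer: -790296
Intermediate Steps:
a = -582 (a = -3*194 = -582)
H(p) = -2 + p**2 - 6*p + (-177 + p)*(-20 + p) (H(p) = -2 + ((p**2 - 6*p) + (-177 + p)*(p - 20)) = -2 + ((p**2 - 6*p) + (-177 + p)*(-20 + p)) = -2 + (p**2 - 6*p + (-177 + p)*(-20 + p)) = -2 + p**2 - 6*p + (-177 + p)*(-20 + p))
(35 - 129)**2 - H(a) = (35 - 129)**2 - (3538 - 203*(-582) + 2*(-582)**2) = (-94)**2 - (3538 + 118146 + 2*338724) = 8836 - (3538 + 118146 + 677448) = 8836 - 1*799132 = 8836 - 799132 = -790296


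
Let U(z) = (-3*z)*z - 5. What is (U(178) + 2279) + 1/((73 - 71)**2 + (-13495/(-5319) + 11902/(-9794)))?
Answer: -12860880538461/138620218 ≈ -92778.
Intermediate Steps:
U(z) = -5 - 3*z**2 (U(z) = -3*z**2 - 5 = -5 - 3*z**2)
(U(178) + 2279) + 1/((73 - 71)**2 + (-13495/(-5319) + 11902/(-9794))) = ((-5 - 3*178**2) + 2279) + 1/((73 - 71)**2 + (-13495/(-5319) + 11902/(-9794))) = ((-5 - 3*31684) + 2279) + 1/(2**2 + (-13495*(-1/5319) + 11902*(-1/9794))) = ((-5 - 95052) + 2279) + 1/(4 + (13495/5319 - 5951/4897)) = (-95057 + 2279) + 1/(4 + 34431646/26047143) = -92778 + 1/(138620218/26047143) = -92778 + 26047143/138620218 = -12860880538461/138620218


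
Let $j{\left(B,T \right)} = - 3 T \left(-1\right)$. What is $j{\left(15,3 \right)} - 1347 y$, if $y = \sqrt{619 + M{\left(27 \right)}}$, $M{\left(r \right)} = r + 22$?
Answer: $9 - 2694 \sqrt{167} \approx -34805.0$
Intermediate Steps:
$M{\left(r \right)} = 22 + r$
$j{\left(B,T \right)} = 3 T$
$y = 2 \sqrt{167}$ ($y = \sqrt{619 + \left(22 + 27\right)} = \sqrt{619 + 49} = \sqrt{668} = 2 \sqrt{167} \approx 25.846$)
$j{\left(15,3 \right)} - 1347 y = 3 \cdot 3 - 1347 \cdot 2 \sqrt{167} = 9 - 2694 \sqrt{167}$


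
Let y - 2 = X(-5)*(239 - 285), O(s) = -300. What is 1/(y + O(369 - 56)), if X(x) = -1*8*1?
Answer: 1/70 ≈ 0.014286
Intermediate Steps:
X(x) = -8 (X(x) = -8*1 = -8)
y = 370 (y = 2 - 8*(239 - 285) = 2 - 8*(-46) = 2 + 368 = 370)
1/(y + O(369 - 56)) = 1/(370 - 300) = 1/70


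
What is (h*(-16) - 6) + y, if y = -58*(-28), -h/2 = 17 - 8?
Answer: 1906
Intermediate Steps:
h = -18 (h = -2*(17 - 8) = -2*9 = -18)
y = 1624
(h*(-16) - 6) + y = (-18*(-16) - 6) + 1624 = (288 - 6) + 1624 = 282 + 1624 = 1906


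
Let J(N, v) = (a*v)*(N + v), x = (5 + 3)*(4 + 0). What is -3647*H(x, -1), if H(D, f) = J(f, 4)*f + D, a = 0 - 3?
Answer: -247996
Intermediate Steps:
a = -3
x = 32 (x = 8*4 = 32)
J(N, v) = -3*v*(N + v) (J(N, v) = (-3*v)*(N + v) = -3*v*(N + v))
H(D, f) = D + f*(-48 - 12*f) (H(D, f) = (-3*4*(f + 4))*f + D = (-3*4*(4 + f))*f + D = (-48 - 12*f)*f + D = f*(-48 - 12*f) + D = D + f*(-48 - 12*f))
-3647*H(x, -1) = -3647*(32 - 12*(-1)*(4 - 1)) = -3647*(32 - 12*(-1)*3) = -3647*(32 + 36) = -3647*68 = -247996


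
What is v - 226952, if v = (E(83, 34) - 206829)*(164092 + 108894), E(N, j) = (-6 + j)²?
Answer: -56247627322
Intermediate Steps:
v = -56247400370 (v = ((-6 + 34)² - 206829)*(164092 + 108894) = (28² - 206829)*272986 = (784 - 206829)*272986 = -206045*272986 = -56247400370)
v - 226952 = -56247400370 - 226952 = -56247627322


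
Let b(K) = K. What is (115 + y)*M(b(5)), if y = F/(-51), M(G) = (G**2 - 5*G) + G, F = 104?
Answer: 28805/51 ≈ 564.80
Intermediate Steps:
M(G) = G**2 - 4*G
y = -104/51 (y = 104/(-51) = 104*(-1/51) = -104/51 ≈ -2.0392)
(115 + y)*M(b(5)) = (115 - 104/51)*(5*(-4 + 5)) = 5761*(5*1)/51 = (5761/51)*5 = 28805/51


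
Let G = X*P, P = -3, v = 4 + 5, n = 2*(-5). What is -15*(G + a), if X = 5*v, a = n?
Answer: 2175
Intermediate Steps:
n = -10
v = 9
a = -10
X = 45 (X = 5*9 = 45)
G = -135 (G = 45*(-3) = -135)
-15*(G + a) = -15*(-135 - 10) = -15*(-145) = 2175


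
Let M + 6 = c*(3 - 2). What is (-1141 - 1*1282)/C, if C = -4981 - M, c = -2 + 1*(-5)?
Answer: 2423/4968 ≈ 0.48772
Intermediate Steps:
c = -7 (c = -2 - 5 = -7)
M = -13 (M = -6 - 7*(3 - 2) = -6 - 7*1 = -6 - 7 = -13)
C = -4968 (C = -4981 - 1*(-13) = -4981 + 13 = -4968)
(-1141 - 1*1282)/C = (-1141 - 1*1282)/(-4968) = (-1141 - 1282)*(-1/4968) = -2423*(-1/4968) = 2423/4968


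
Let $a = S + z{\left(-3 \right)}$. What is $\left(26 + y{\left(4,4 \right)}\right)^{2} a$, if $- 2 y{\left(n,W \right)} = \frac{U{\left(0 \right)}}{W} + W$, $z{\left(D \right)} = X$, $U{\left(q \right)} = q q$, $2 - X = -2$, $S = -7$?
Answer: $-1728$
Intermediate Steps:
$X = 4$ ($X = 2 - -2 = 2 + 2 = 4$)
$U{\left(q \right)} = q^{2}$
$z{\left(D \right)} = 4$
$y{\left(n,W \right)} = - \frac{W}{2}$ ($y{\left(n,W \right)} = - \frac{\frac{0^{2}}{W} + W}{2} = - \frac{\frac{0}{W} + W}{2} = - \frac{0 + W}{2} = - \frac{W}{2}$)
$a = -3$ ($a = -7 + 4 = -3$)
$\left(26 + y{\left(4,4 \right)}\right)^{2} a = \left(26 - 2\right)^{2} \left(-3\right) = 24^{2} \left(-3\right) = 576 \left(-3\right) = -1728$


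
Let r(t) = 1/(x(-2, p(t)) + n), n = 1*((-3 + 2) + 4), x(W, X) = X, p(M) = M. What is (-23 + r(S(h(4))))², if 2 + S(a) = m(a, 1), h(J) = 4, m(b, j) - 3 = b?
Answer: 33489/64 ≈ 523.27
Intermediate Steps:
m(b, j) = 3 + b
S(a) = 1 + a (S(a) = -2 + (3 + a) = 1 + a)
n = 3 (n = 1*(-1 + 4) = 1*3 = 3)
r(t) = 1/(3 + t) (r(t) = 1/(t + 3) = 1/(3 + t))
(-23 + r(S(h(4))))² = (-23 + 1/(3 + (1 + 4)))² = (-23 + 1/(3 + 5))² = (-23 + 1/8)² = (-23 + ⅛)² = (-183/8)² = 33489/64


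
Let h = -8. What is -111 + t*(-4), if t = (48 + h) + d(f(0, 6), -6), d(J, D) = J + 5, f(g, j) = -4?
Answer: -275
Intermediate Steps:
d(J, D) = 5 + J
t = 41 (t = (48 - 8) + (5 - 4) = 40 + 1 = 41)
-111 + t*(-4) = -111 + 41*(-4) = -111 - 164 = -275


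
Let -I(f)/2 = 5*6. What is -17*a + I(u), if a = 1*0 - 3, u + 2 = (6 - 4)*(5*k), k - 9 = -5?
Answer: -9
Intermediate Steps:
k = 4 (k = 9 - 5 = 4)
u = 38 (u = -2 + (6 - 4)*(5*4) = -2 + 2*20 = -2 + 40 = 38)
a = -3 (a = 0 - 3 = -3)
I(f) = -60 (I(f) = -10*6 = -2*30 = -60)
-17*a + I(u) = -17*(-3) - 60 = 51 - 60 = -9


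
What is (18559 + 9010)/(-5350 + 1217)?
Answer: -27569/4133 ≈ -6.6705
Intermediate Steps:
(18559 + 9010)/(-5350 + 1217) = 27569/(-4133) = 27569*(-1/4133) = -27569/4133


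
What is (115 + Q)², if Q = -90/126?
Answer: 640000/49 ≈ 13061.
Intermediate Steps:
Q = -5/7 (Q = -90*1/126 = -5/7 ≈ -0.71429)
(115 + Q)² = (115 - 5/7)² = (800/7)² = 640000/49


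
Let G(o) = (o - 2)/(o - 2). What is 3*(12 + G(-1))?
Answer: 39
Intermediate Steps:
G(o) = 1 (G(o) = (-2 + o)/(-2 + o) = 1)
3*(12 + G(-1)) = 3*(12 + 1) = 3*13 = 39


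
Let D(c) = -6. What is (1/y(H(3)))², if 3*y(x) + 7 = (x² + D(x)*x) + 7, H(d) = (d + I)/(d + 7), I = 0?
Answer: 10000/3249 ≈ 3.0779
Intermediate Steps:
H(d) = d/(7 + d) (H(d) = (d + 0)/(d + 7) = d/(7 + d))
y(x) = -2*x + x²/3 (y(x) = -7/3 + ((x² - 6*x) + 7)/3 = -7/3 + (7 + x² - 6*x)/3 = -7/3 + (7/3 - 2*x + x²/3) = -2*x + x²/3)
(1/y(H(3)))² = (1/((3/(7 + 3))*(-6 + 3/(7 + 3))/3))² = (1/((3/10)*(-6 + 3/10)/3))² = (1/((3*(⅒))*(-6 + 3*(⅒))/3))² = (1/((⅓)*(3/10)*(-6 + 3/10)))² = (1/((⅓)*(3/10)*(-57/10)))² = (1/(-57/100))² = (-100/57)² = 10000/3249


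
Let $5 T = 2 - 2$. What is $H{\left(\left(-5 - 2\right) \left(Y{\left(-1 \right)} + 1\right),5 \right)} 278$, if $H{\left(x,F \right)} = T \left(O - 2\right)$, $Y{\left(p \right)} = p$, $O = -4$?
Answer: $0$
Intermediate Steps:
$T = 0$ ($T = \frac{2 - 2}{5} = \frac{1}{5} \cdot 0 = 0$)
$H{\left(x,F \right)} = 0$ ($H{\left(x,F \right)} = 0 \left(-4 - 2\right) = 0 \left(-6\right) = 0$)
$H{\left(\left(-5 - 2\right) \left(Y{\left(-1 \right)} + 1\right),5 \right)} 278 = 0 \cdot 278 = 0$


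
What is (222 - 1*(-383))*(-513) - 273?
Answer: -310638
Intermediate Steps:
(222 - 1*(-383))*(-513) - 273 = (222 + 383)*(-513) - 273 = 605*(-513) - 273 = -310365 - 273 = -310638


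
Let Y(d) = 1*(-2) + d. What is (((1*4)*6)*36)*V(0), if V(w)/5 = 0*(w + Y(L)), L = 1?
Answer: 0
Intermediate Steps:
Y(d) = -2 + d
V(w) = 0 (V(w) = 5*(0*(w + (-2 + 1))) = 5*(0*(w - 1)) = 5*(0*(-1 + w)) = 5*0 = 0)
(((1*4)*6)*36)*V(0) = (((1*4)*6)*36)*0 = ((4*6)*36)*0 = (24*36)*0 = 864*0 = 0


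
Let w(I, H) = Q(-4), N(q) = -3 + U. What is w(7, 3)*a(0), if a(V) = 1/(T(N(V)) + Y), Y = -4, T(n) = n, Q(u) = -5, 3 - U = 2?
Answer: 5/6 ≈ 0.83333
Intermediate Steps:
U = 1 (U = 3 - 1*2 = 3 - 2 = 1)
N(q) = -2 (N(q) = -3 + 1 = -2)
w(I, H) = -5
a(V) = -1/6 (a(V) = 1/(-2 - 4) = 1/(-6) = -1/6)
w(7, 3)*a(0) = -5*(-1/6) = 5/6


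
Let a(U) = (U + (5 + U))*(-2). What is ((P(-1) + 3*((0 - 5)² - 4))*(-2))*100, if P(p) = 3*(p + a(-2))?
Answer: -10800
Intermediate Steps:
a(U) = -10 - 4*U (a(U) = (5 + 2*U)*(-2) = -10 - 4*U)
P(p) = -6 + 3*p (P(p) = 3*(p + (-10 - 4*(-2))) = 3*(p + (-10 + 8)) = 3*(p - 2) = 3*(-2 + p) = -6 + 3*p)
((P(-1) + 3*((0 - 5)² - 4))*(-2))*100 = (((-6 + 3*(-1)) + 3*((0 - 5)² - 4))*(-2))*100 = (((-6 - 3) + 3*((-5)² - 4))*(-2))*100 = ((-9 + 3*(25 - 4))*(-2))*100 = ((-9 + 3*21)*(-2))*100 = ((-9 + 63)*(-2))*100 = (54*(-2))*100 = -108*100 = -10800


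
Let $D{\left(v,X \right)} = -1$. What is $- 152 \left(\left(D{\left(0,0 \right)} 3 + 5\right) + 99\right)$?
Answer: $-15352$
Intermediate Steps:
$- 152 \left(\left(D{\left(0,0 \right)} 3 + 5\right) + 99\right) = - 152 \left(\left(\left(-1\right) 3 + 5\right) + 99\right) = - 152 \left(\left(-3 + 5\right) + 99\right) = - 152 \left(2 + 99\right) = \left(-152\right) 101 = -15352$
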